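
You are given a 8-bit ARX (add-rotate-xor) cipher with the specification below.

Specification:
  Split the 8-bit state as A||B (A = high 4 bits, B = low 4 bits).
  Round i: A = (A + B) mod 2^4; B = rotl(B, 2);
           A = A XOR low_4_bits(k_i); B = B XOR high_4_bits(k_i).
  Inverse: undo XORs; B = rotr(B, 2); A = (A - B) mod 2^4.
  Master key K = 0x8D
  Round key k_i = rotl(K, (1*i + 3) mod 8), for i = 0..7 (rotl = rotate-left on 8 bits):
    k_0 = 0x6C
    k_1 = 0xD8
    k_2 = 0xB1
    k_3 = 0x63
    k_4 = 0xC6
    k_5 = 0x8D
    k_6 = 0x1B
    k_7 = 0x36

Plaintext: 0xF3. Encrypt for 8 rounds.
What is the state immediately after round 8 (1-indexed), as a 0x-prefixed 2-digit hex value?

s_0 = plaintext = 0xF3
s_1 = Round(s_0, k_0) = 0xEA
s_2 = Round(s_1, k_1) = 0x07
s_3 = Round(s_2, k_2) = 0x66
s_4 = Round(s_3, k_3) = 0xFF
s_5 = Round(s_4, k_4) = 0x83
s_6 = Round(s_5, k_5) = 0x64
s_7 = Round(s_6, k_6) = 0x10
s_8 = Round(s_7, k_7) = 0x73

0x73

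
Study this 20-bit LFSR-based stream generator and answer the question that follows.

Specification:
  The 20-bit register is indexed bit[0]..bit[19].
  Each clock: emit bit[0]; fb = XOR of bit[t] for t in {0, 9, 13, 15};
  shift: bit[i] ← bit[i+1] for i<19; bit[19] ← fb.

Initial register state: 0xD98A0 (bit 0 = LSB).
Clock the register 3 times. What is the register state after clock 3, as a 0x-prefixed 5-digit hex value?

0x7B314

reg_0 = 0xD98A0
clock 1: out=0, reg = 0xECC50
clock 2: out=0, reg = 0xF6628
clock 3: out=0, reg = 0x7B314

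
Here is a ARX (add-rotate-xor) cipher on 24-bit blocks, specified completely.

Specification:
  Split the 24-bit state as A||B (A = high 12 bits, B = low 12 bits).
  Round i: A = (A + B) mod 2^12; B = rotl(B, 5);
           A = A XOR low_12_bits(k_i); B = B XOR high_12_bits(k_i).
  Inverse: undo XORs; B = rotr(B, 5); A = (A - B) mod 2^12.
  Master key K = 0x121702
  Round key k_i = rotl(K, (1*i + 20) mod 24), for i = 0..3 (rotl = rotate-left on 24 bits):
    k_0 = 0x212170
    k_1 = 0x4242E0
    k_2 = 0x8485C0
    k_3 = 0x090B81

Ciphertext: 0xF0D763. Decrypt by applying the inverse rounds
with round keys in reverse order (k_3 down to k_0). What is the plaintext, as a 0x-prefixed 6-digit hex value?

s_0 = ciphertext = 0xF0D763
s_1 = InvRound(s_0, k_3) = 0xACD9BF
s_2 = InvRound(s_1, k_2) = 0x37EB8F
s_3 = InvRound(s_2, k_1) = 0xBA15FD
s_4 = InvRound(s_3, k_0) = 0x3127BF

0x3127BF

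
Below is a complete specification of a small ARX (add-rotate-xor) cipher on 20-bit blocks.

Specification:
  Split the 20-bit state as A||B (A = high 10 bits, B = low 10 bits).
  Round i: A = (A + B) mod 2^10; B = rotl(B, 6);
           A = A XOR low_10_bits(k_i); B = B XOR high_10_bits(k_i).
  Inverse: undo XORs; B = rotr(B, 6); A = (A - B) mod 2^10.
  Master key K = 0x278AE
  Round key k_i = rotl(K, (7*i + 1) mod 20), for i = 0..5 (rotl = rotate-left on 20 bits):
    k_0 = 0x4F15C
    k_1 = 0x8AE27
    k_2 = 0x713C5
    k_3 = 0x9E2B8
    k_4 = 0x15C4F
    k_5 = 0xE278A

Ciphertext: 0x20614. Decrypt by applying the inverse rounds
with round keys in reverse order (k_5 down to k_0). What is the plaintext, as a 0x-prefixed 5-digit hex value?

s_0 = ciphertext = 0x20614
s_1 = InvRound(s_0, k_5) = 0x4D5D6
s_2 = InvRound(s_1, k_4) = 0x59016
s_3 = InvRound(s_2, k_3) = 0x3CEE9
s_4 = InvRound(s_3, k_2) = 0x16ADC
s_5 = InvRound(s_4, k_1) = 0xC2B73
s_6 = InvRound(s_5, k_0) = 0x574F9

0x574F9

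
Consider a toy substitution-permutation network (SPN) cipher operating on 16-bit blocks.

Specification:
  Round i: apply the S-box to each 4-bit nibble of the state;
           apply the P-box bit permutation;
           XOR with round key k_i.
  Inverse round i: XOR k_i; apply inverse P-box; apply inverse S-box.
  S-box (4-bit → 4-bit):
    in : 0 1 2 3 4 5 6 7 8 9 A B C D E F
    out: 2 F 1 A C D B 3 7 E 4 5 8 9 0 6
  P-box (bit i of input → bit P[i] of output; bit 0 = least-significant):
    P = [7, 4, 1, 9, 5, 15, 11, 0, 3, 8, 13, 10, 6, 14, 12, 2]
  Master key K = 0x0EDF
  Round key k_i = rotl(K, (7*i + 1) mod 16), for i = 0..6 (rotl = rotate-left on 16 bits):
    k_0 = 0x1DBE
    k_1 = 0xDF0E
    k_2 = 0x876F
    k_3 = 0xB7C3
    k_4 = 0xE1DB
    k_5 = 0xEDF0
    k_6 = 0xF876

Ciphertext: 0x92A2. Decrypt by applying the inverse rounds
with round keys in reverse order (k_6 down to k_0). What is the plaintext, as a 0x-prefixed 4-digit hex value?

s_0 = ciphertext = 0x92A2
s_1 = InvRound(s_0, k_6) = 0x6AA6
s_2 = InvRound(s_1, k_5) = 0xD309
s_3 = InvRound(s_2, k_4) = 0xBAE1
s_4 = InvRound(s_3, k_3) = 0xE3BA
s_5 = InvRound(s_4, k_2) = 0x64C7
s_6 = InvRound(s_5, k_1) = 0xB89D
s_7 = InvRound(s_6, k_0) = 0xE96A

0xE96A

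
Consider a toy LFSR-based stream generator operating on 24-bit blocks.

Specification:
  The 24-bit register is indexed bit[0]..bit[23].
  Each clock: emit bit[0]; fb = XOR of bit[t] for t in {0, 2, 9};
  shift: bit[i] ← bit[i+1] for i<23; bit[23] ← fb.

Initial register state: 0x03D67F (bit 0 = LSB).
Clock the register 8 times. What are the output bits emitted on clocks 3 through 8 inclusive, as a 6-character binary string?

111110

reg_0 = 0x03D67F
clock 1: out=1, reg = 0x81EB3F
clock 2: out=1, reg = 0xC0F59F
clock 3: out=1, reg = 0x607ACF
clock 4: out=1, reg = 0xB03D67
clock 5: out=1, reg = 0x581EB3
clock 6: out=1, reg = 0x2C0F59
clock 7: out=1, reg = 0x1607AC
clock 8: out=0, reg = 0x0B03D6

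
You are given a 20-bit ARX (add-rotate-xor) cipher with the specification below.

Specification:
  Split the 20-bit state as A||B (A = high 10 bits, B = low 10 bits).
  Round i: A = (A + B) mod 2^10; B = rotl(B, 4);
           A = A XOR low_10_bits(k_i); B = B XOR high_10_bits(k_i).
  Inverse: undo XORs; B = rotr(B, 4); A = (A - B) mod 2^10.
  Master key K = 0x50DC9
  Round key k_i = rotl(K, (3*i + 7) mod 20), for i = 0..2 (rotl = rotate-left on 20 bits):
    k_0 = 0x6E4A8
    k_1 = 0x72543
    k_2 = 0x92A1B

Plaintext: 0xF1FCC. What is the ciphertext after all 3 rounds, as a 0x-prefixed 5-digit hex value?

s_0 = plaintext = 0xF1FCC
s_1 = Round(s_0, k_0) = 0xCED76
s_2 = Round(s_1, k_1) = 0x7CAAC
s_3 = Round(s_2, k_2) = 0xA1480

0xA1480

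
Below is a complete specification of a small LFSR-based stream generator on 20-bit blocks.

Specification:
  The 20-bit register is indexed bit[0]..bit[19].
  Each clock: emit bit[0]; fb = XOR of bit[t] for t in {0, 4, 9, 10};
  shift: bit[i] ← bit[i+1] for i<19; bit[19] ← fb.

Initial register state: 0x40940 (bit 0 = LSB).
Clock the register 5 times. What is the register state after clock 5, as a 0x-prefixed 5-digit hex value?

reg_0 = 0x40940
clock 1: out=0, reg = 0x204A0
clock 2: out=0, reg = 0x90250
clock 3: out=0, reg = 0x48128
clock 4: out=0, reg = 0x24094
clock 5: out=0, reg = 0x9204A

0x9204A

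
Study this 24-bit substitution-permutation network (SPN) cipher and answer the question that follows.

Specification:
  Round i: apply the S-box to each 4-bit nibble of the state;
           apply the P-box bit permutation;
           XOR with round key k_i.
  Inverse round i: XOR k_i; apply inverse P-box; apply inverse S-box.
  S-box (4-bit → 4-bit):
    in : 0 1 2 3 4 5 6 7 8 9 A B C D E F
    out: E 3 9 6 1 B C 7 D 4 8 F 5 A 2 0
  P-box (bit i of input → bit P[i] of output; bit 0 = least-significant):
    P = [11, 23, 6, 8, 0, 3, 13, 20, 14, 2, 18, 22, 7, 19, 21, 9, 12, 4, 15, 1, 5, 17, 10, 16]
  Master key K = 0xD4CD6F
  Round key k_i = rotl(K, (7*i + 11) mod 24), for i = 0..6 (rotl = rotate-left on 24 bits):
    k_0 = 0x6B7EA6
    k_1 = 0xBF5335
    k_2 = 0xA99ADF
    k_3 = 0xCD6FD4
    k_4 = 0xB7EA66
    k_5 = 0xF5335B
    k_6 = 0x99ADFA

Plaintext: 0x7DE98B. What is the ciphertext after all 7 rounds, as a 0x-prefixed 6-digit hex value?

0x165A8F

s_0 = plaintext = 0x7DE98B
s_1 = Round(s_0, k_0) = 0xF553D5
s_2 = Round(s_1, k_1) = 0x2348AB
s_3 = Round(s_2, k_2) = 0x7C532F
s_4 = Round(s_3, k_3) = 0xD3F971
s_5 = Round(s_4, k_4) = 0x30427F
s_6 = Round(s_5, k_5) = 0xB7D7C0
s_7 = Round(s_6, k_6) = 0x165A8F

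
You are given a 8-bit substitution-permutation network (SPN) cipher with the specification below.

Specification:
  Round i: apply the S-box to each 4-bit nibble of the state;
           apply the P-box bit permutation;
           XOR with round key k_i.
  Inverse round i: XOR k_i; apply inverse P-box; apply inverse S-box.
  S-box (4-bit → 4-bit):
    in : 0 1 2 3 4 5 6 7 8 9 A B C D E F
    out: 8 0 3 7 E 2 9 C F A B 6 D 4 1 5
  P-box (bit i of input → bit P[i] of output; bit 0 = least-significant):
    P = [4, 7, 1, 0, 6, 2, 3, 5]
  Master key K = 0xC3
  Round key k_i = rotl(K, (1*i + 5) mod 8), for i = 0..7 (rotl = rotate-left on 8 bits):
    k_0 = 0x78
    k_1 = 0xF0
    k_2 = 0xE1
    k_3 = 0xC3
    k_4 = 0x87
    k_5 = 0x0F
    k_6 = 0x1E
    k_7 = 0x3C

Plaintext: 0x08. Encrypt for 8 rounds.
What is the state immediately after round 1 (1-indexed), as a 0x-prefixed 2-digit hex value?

0xCB

s_0 = plaintext = 0x08
s_1 = Round(s_0, k_0) = 0xCB
s_2 = Round(s_1, k_1) = 0x1A
s_3 = Round(s_2, k_2) = 0x70
s_4 = Round(s_3, k_3) = 0xEA
s_5 = Round(s_4, k_4) = 0x56
s_6 = Round(s_5, k_5) = 0x1A
s_7 = Round(s_6, k_6) = 0x8F
s_8 = Round(s_7, k_7) = 0x42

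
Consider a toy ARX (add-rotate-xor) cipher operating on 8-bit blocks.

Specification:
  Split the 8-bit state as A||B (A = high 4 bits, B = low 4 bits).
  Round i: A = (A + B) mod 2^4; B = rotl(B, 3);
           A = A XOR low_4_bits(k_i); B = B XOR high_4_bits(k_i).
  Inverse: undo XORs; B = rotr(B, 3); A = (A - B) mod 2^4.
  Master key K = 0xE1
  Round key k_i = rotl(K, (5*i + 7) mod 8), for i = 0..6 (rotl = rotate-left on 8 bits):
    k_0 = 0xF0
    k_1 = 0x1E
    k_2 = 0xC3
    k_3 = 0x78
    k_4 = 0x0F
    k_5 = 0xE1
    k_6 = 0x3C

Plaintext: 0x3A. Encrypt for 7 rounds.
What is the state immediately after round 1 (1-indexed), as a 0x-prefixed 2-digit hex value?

0xDA

s_0 = plaintext = 0x3A
s_1 = Round(s_0, k_0) = 0xDA
s_2 = Round(s_1, k_1) = 0x94
s_3 = Round(s_2, k_2) = 0xEE
s_4 = Round(s_3, k_3) = 0x40
s_5 = Round(s_4, k_4) = 0xB0
s_6 = Round(s_5, k_5) = 0xAE
s_7 = Round(s_6, k_6) = 0x44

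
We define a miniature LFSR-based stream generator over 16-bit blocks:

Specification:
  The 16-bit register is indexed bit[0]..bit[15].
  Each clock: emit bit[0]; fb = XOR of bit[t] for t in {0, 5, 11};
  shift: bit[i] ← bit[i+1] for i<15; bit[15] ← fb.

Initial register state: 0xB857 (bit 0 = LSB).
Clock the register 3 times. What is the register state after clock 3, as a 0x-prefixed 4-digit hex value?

reg_0 = 0xB857
clock 1: out=1, reg = 0x5C2B
clock 2: out=1, reg = 0xAE15
clock 3: out=1, reg = 0x570A

0x570A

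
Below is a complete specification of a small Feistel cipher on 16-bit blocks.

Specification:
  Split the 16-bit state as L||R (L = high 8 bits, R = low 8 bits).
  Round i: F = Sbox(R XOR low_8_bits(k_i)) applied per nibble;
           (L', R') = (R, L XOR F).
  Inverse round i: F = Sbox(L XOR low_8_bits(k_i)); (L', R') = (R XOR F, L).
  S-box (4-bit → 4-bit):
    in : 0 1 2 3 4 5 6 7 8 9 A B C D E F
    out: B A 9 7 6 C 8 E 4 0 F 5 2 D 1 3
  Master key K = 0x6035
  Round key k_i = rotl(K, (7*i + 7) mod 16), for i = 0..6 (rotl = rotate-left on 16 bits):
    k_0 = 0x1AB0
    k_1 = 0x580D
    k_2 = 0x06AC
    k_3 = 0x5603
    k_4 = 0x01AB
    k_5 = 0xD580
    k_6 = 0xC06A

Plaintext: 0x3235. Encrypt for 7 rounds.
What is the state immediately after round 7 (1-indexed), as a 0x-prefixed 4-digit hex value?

0xEF36

s_0 = plaintext = 0x3235
s_1 = Round(s_0, k_0) = 0x357E
s_2 = Round(s_1, k_1) = 0x7ED2
s_3 = Round(s_2, k_2) = 0xD29F
s_4 = Round(s_3, k_3) = 0x9FD0
s_5 = Round(s_4, k_4) = 0xD07A
s_6 = Round(s_5, k_5) = 0x7AEF
s_7 = Round(s_6, k_6) = 0xEF36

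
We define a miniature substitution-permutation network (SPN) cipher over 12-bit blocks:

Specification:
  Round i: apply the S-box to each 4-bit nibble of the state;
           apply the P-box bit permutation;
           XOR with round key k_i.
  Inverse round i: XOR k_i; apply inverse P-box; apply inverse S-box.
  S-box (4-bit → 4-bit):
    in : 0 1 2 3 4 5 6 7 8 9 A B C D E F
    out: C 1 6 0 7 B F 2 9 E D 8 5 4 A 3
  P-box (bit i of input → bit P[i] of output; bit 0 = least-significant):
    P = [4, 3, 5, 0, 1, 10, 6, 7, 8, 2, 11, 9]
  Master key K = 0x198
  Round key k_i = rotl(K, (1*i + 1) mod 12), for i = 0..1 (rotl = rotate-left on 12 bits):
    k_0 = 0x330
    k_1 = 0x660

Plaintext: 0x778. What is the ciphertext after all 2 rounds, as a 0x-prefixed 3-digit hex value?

s_0 = plaintext = 0x778
s_1 = Round(s_0, k_0) = 0x725
s_2 = Round(s_1, k_1) = 0x23D

0x23D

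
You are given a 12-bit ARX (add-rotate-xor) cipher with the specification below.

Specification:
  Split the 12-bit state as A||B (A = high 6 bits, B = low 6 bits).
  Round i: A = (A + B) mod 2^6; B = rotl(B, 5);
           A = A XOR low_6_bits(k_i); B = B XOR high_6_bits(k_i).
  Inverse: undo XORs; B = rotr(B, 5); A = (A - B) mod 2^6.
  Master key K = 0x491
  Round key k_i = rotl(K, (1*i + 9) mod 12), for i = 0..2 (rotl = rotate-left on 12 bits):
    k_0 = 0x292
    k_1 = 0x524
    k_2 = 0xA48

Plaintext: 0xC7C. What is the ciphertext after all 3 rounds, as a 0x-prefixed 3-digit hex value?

0x766

s_0 = plaintext = 0xC7C
s_1 = Round(s_0, k_0) = 0xFD4
s_2 = Round(s_1, k_1) = 0xDDE
s_3 = Round(s_2, k_2) = 0x766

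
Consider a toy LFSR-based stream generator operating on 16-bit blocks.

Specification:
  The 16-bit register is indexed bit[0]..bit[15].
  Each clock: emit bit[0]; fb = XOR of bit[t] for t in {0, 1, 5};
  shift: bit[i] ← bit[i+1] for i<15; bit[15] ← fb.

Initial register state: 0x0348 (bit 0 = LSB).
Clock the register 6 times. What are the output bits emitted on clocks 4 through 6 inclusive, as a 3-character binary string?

100

reg_0 = 0x0348
clock 1: out=0, reg = 0x01A4
clock 2: out=0, reg = 0x80D2
clock 3: out=0, reg = 0xC069
clock 4: out=1, reg = 0x6034
clock 5: out=0, reg = 0xB01A
clock 6: out=0, reg = 0xD80D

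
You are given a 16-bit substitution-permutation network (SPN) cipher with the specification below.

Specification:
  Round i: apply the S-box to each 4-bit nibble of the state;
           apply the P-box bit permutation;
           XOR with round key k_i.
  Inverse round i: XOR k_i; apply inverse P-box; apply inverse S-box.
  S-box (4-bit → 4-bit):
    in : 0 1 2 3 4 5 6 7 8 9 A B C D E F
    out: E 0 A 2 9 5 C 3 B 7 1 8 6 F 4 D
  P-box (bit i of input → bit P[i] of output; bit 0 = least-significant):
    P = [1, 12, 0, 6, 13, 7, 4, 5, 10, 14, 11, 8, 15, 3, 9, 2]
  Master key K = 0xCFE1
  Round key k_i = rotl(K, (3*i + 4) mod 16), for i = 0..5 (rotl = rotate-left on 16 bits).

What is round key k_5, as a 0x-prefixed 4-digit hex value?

K = 0xCFE1
k_0 = rotl(K, (3*0+4) mod 16) = rotl(K, 4) = 0xFE1C
k_1 = rotl(K, (3*1+4) mod 16) = rotl(K, 7) = 0xF0E7
k_2 = rotl(K, (3*2+4) mod 16) = rotl(K, 10) = 0x873F
k_3 = rotl(K, (3*3+4) mod 16) = rotl(K, 13) = 0x39FC
k_4 = rotl(K, (3*4+4) mod 16) = rotl(K, 0) = 0xCFE1
k_5 = rotl(K, (3*5+4) mod 16) = rotl(K, 3) = 0x7F0E

0x7F0E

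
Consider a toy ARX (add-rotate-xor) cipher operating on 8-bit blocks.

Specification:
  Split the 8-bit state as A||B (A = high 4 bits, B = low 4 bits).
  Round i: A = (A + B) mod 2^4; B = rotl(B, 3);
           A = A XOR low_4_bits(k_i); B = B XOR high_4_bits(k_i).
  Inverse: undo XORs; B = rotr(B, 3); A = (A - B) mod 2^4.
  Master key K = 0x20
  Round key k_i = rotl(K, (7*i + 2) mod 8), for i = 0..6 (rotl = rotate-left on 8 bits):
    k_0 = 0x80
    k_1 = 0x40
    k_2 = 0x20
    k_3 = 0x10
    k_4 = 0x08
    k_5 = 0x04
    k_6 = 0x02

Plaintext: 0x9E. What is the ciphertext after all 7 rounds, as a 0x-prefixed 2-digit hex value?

s_0 = plaintext = 0x9E
s_1 = Round(s_0, k_0) = 0x7F
s_2 = Round(s_1, k_1) = 0x6B
s_3 = Round(s_2, k_2) = 0x1F
s_4 = Round(s_3, k_3) = 0x0E
s_5 = Round(s_4, k_4) = 0x67
s_6 = Round(s_5, k_5) = 0x9B
s_7 = Round(s_6, k_6) = 0x6D

0x6D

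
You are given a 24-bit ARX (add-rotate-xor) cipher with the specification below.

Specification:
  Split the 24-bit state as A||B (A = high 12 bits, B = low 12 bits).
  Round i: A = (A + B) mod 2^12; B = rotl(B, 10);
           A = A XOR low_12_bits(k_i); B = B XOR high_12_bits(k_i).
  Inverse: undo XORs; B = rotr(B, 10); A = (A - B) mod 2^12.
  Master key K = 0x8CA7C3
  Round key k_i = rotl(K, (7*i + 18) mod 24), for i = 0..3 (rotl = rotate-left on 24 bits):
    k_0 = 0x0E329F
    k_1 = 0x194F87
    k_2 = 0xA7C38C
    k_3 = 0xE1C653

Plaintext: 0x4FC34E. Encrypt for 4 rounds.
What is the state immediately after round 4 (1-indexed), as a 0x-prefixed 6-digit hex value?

s_0 = plaintext = 0x4FC34E
s_1 = Round(s_0, k_0) = 0xAD5830
s_2 = Round(s_1, k_1) = 0xC82398
s_3 = Round(s_2, k_2) = 0x396A9A
s_4 = Round(s_3, k_3) = 0x8634BA

0x8634BA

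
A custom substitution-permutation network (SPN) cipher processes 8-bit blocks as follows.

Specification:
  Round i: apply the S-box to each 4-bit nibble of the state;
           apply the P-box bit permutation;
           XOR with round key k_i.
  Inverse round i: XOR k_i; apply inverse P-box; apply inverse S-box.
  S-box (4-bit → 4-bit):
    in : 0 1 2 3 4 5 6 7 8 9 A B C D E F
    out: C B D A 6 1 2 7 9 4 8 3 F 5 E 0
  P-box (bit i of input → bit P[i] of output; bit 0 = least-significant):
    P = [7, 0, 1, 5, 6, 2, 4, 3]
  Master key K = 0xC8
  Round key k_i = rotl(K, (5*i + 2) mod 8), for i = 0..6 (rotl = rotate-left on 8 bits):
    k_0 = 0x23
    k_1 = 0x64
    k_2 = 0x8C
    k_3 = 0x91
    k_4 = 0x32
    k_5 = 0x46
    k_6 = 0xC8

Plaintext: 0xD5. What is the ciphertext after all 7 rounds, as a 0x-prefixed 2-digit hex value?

0x8A

s_0 = plaintext = 0xD5
s_1 = Round(s_0, k_0) = 0xF3
s_2 = Round(s_1, k_1) = 0x45
s_3 = Round(s_2, k_2) = 0x18
s_4 = Round(s_3, k_3) = 0x7D
s_5 = Round(s_4, k_4) = 0xE4
s_6 = Round(s_5, k_5) = 0x59
s_7 = Round(s_6, k_6) = 0x8A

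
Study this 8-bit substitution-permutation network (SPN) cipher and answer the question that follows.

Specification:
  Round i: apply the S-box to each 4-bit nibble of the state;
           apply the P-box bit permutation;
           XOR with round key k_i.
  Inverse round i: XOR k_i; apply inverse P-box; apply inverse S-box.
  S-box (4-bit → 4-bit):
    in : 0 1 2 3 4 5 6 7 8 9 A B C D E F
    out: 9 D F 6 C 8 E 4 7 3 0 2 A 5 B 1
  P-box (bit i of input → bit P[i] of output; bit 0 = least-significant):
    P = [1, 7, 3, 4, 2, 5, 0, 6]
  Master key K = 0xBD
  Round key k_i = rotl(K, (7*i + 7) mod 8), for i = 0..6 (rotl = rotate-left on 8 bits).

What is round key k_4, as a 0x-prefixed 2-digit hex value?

0xED

K = 0xBD
k_0 = rotl(K, (7*0+7) mod 8) = rotl(K, 7) = 0xDE
k_1 = rotl(K, (7*1+7) mod 8) = rotl(K, 6) = 0x6F
k_2 = rotl(K, (7*2+7) mod 8) = rotl(K, 5) = 0xB7
k_3 = rotl(K, (7*3+7) mod 8) = rotl(K, 4) = 0xDB
k_4 = rotl(K, (7*4+7) mod 8) = rotl(K, 3) = 0xED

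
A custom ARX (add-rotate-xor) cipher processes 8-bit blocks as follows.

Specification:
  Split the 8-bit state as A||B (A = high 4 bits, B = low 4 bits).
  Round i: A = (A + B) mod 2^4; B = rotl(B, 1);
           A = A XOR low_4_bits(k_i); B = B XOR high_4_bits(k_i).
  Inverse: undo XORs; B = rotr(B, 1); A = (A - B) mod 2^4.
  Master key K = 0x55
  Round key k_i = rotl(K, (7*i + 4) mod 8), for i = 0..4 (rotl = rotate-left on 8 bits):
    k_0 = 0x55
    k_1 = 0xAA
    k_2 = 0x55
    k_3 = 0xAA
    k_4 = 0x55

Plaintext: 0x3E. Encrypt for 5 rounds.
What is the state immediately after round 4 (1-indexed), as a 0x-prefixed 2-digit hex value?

0xCE

s_0 = plaintext = 0x3E
s_1 = Round(s_0, k_0) = 0x48
s_2 = Round(s_1, k_1) = 0x6B
s_3 = Round(s_2, k_2) = 0x42
s_4 = Round(s_3, k_3) = 0xCE
s_5 = Round(s_4, k_4) = 0xF8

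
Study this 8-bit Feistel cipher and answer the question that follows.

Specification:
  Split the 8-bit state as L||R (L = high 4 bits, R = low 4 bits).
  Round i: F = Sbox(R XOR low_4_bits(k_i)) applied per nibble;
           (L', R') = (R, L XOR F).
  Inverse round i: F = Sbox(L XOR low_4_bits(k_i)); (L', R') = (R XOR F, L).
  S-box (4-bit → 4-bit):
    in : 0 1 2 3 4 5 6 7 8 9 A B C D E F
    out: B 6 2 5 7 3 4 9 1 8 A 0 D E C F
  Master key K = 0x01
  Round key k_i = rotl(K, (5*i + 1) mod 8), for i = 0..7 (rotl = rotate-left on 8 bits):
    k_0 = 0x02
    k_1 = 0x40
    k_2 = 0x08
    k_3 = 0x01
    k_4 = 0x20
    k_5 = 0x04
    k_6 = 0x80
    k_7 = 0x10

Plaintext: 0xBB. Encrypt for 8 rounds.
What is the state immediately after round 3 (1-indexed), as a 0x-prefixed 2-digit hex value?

0xE7

s_0 = plaintext = 0xBB
s_1 = Round(s_0, k_0) = 0xB3
s_2 = Round(s_1, k_1) = 0x3E
s_3 = Round(s_2, k_2) = 0xE7
s_4 = Round(s_3, k_3) = 0x7A
s_5 = Round(s_4, k_4) = 0xAD
s_6 = Round(s_5, k_5) = 0xD2
s_7 = Round(s_6, k_6) = 0x2F
s_8 = Round(s_7, k_7) = 0xFD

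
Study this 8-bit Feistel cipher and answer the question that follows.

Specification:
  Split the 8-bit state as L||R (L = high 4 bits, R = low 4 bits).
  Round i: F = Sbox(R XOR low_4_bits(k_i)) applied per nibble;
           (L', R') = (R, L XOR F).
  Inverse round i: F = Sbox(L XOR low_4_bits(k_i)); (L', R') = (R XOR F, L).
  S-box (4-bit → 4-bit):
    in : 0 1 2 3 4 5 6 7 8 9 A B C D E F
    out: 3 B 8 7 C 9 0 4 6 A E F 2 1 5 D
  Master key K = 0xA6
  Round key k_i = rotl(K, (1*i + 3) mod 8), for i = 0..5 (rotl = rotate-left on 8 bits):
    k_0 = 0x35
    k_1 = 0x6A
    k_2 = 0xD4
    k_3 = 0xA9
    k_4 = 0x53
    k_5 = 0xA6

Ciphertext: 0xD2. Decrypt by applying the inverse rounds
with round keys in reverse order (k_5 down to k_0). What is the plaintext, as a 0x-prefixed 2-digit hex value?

s_0 = ciphertext = 0xD2
s_1 = InvRound(s_0, k_5) = 0xDD
s_2 = InvRound(s_1, k_4) = 0x8D
s_3 = InvRound(s_2, k_3) = 0x68
s_4 = InvRound(s_3, k_2) = 0x06
s_5 = InvRound(s_4, k_1) = 0x80
s_6 = InvRound(s_5, k_0) = 0x18

0x18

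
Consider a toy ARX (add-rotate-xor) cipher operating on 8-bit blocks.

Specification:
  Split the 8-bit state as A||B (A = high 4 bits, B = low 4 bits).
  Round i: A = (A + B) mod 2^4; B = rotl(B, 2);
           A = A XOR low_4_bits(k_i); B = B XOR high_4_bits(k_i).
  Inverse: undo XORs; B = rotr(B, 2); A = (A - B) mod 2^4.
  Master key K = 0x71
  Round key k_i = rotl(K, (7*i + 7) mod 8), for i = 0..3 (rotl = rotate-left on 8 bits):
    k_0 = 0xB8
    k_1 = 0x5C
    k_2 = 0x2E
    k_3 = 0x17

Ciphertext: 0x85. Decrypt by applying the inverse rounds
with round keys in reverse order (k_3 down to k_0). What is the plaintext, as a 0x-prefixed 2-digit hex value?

0x37

s_0 = ciphertext = 0x85
s_1 = InvRound(s_0, k_3) = 0xE1
s_2 = InvRound(s_1, k_2) = 0x4C
s_3 = InvRound(s_2, k_1) = 0x26
s_4 = InvRound(s_3, k_0) = 0x37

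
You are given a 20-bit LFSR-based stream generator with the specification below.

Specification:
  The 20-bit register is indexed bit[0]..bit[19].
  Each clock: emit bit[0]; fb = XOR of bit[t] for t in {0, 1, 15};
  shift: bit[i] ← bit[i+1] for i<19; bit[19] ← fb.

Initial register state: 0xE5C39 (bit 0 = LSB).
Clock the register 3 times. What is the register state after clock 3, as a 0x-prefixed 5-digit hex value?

0x3CB87

reg_0 = 0xE5C39
clock 1: out=1, reg = 0xF2E1C
clock 2: out=0, reg = 0x7970E
clock 3: out=0, reg = 0x3CB87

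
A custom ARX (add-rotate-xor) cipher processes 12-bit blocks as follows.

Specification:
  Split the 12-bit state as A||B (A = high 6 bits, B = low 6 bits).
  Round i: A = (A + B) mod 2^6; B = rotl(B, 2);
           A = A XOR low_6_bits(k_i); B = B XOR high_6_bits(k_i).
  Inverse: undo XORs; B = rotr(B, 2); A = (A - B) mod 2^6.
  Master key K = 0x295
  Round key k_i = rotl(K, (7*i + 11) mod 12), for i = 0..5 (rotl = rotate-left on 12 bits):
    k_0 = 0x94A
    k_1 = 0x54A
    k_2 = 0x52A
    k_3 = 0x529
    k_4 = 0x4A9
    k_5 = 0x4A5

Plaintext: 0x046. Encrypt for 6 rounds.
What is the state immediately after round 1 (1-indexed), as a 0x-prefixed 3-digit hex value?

0x37D

s_0 = plaintext = 0x046
s_1 = Round(s_0, k_0) = 0x37D
s_2 = Round(s_1, k_1) = 0x022
s_3 = Round(s_2, k_2) = 0x21E
s_4 = Round(s_3, k_3) = 0x3ED
s_5 = Round(s_4, k_4) = 0x564
s_6 = Round(s_5, k_5) = 0x700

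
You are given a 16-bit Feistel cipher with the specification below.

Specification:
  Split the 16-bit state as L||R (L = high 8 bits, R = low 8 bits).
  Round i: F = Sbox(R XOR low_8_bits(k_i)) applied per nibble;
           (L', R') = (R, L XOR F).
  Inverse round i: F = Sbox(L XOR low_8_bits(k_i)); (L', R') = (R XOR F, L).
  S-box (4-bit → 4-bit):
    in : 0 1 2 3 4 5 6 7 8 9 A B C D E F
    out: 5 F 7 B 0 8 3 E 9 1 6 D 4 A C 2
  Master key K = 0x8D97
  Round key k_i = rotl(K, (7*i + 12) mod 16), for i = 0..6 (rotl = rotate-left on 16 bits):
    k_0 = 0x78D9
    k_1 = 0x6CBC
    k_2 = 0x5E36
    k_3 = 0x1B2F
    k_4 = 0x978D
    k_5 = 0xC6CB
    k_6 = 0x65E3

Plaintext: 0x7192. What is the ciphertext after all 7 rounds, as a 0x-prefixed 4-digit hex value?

0x23FA

s_0 = plaintext = 0x7192
s_1 = Round(s_0, k_0) = 0x927C
s_2 = Round(s_1, k_1) = 0x7CD7
s_3 = Round(s_2, k_2) = 0xD7B3
s_4 = Round(s_3, k_3) = 0xB3C3
s_5 = Round(s_4, k_4) = 0xC3BF
s_6 = Round(s_5, k_5) = 0xBF23
s_7 = Round(s_6, k_6) = 0x23FA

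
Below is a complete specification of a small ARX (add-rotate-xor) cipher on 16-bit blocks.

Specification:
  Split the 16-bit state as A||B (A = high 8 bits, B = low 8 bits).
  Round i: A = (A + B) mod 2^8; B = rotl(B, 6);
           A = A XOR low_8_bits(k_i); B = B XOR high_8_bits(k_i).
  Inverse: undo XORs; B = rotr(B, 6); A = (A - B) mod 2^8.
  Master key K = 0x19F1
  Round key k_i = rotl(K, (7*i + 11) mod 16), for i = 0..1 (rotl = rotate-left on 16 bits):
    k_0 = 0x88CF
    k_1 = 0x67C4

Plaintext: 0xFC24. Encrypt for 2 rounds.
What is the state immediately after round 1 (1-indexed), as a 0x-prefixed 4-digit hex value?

0xEF81

s_0 = plaintext = 0xFC24
s_1 = Round(s_0, k_0) = 0xEF81
s_2 = Round(s_1, k_1) = 0xB407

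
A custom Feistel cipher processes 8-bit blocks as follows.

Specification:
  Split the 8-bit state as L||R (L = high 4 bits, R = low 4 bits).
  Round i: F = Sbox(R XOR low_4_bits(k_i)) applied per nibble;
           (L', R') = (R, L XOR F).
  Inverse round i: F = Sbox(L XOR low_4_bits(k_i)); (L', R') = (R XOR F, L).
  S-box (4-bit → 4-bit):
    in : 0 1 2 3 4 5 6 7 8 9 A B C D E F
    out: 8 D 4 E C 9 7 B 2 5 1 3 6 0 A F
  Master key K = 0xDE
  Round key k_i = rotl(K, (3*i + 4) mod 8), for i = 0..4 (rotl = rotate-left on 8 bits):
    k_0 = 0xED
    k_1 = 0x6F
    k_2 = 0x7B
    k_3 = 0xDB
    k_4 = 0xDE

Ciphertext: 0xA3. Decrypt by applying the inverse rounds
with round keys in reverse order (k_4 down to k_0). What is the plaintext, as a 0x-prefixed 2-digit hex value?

s_0 = ciphertext = 0xA3
s_1 = InvRound(s_0, k_4) = 0xFA
s_2 = InvRound(s_1, k_3) = 0x6F
s_3 = InvRound(s_2, k_2) = 0xF6
s_4 = InvRound(s_3, k_1) = 0xEF
s_5 = InvRound(s_4, k_0) = 0x1E

0x1E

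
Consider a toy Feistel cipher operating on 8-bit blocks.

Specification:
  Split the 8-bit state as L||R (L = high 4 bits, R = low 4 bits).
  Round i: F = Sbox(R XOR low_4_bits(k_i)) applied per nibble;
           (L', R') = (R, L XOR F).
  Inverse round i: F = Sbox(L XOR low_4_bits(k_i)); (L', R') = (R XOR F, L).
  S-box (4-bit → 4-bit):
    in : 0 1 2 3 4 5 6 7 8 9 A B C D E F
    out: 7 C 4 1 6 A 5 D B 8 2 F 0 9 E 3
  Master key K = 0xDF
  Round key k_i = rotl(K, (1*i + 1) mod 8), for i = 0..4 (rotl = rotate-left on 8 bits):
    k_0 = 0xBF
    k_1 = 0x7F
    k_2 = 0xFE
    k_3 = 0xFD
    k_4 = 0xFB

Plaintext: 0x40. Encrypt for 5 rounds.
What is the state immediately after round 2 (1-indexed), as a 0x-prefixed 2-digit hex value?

s_0 = plaintext = 0x40
s_1 = Round(s_0, k_0) = 0x07
s_2 = Round(s_1, k_1) = 0x7B
s_3 = Round(s_2, k_2) = 0xBD
s_4 = Round(s_3, k_3) = 0xDC
s_5 = Round(s_4, k_4) = 0xC0

0x7B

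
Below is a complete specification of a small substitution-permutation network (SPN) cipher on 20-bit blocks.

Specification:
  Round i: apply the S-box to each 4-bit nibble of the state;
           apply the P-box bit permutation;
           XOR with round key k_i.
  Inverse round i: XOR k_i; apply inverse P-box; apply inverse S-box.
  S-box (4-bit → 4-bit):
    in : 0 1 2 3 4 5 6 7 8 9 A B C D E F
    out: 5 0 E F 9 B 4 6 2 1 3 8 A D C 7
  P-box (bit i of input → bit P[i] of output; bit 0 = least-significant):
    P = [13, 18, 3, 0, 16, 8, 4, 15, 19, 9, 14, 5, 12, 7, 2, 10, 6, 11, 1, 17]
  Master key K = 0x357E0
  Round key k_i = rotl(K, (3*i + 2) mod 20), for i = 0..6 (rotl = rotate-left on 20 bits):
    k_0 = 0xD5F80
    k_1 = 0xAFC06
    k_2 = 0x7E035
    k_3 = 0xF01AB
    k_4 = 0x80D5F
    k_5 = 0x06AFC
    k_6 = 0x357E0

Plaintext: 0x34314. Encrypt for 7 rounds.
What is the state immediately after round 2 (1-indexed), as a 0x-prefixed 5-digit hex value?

0xE5099

s_0 = plaintext = 0x34314
s_1 = Round(s_0, k_0) = 0x721E3
s_2 = Round(s_1, k_1) = 0xE5099
s_3 = Round(s_2, k_2) = 0xC94B7
s_4 = Round(s_3, k_3) = 0x19983
s_5 = Round(s_4, k_4) = 0x43C56
s_6 = Round(s_5, k_5) = 0x3FD10
s_7 = Round(s_6, k_6) = 0x92F0E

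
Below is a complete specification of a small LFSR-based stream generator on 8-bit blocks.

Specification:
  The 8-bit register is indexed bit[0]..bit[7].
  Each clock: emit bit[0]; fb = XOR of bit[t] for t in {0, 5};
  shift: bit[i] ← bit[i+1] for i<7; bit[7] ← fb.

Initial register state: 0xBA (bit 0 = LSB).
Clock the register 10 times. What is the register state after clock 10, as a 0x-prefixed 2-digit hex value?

0xE1

reg_0 = 0xBA
clock 1: out=0, reg = 0xDD
clock 2: out=1, reg = 0xEE
clock 3: out=0, reg = 0xF7
clock 4: out=1, reg = 0x7B
clock 5: out=1, reg = 0x3D
clock 6: out=1, reg = 0x1E
clock 7: out=0, reg = 0x0F
clock 8: out=1, reg = 0x87
clock 9: out=1, reg = 0xC3
clock 10: out=1, reg = 0xE1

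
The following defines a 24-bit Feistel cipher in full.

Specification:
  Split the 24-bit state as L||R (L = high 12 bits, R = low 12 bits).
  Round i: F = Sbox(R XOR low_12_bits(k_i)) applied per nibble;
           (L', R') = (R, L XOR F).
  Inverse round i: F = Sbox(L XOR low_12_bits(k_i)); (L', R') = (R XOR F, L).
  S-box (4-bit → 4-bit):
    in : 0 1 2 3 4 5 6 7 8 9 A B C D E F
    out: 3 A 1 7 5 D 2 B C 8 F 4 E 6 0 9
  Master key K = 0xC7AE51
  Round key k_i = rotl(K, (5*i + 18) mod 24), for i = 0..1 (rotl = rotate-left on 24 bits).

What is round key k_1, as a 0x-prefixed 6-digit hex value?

0xE3D728

K = 0xC7AE51
k_0 = rotl(K, (5*0+18) mod 24) = rotl(K, 18) = 0x471EB9
k_1 = rotl(K, (5*1+18) mod 24) = rotl(K, 23) = 0xE3D728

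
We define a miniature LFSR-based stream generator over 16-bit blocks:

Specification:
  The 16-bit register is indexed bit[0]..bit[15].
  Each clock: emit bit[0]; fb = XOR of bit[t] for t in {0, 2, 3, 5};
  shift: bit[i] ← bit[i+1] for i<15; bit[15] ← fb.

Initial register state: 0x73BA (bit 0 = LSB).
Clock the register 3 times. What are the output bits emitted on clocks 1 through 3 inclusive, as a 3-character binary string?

010

reg_0 = 0x73BA
clock 1: out=0, reg = 0x39DD
clock 2: out=1, reg = 0x9CEE
clock 3: out=0, reg = 0xCE77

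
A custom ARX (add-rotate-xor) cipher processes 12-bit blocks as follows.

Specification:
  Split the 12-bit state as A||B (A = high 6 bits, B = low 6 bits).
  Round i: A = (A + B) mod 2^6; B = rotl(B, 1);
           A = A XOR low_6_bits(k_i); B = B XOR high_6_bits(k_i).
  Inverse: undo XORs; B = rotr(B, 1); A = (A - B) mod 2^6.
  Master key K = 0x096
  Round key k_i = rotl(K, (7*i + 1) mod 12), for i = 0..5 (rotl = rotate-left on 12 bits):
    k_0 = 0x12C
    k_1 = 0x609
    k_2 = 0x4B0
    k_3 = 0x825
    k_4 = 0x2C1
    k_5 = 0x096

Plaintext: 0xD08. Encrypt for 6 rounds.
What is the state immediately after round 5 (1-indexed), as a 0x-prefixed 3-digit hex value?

s_0 = plaintext = 0xD08
s_1 = Round(s_0, k_0) = 0x414
s_2 = Round(s_1, k_1) = 0xB70
s_3 = Round(s_2, k_2) = 0xB73
s_4 = Round(s_3, k_3) = 0x147
s_5 = Round(s_4, k_4) = 0x345
s_6 = Round(s_5, k_5) = 0x108

0x345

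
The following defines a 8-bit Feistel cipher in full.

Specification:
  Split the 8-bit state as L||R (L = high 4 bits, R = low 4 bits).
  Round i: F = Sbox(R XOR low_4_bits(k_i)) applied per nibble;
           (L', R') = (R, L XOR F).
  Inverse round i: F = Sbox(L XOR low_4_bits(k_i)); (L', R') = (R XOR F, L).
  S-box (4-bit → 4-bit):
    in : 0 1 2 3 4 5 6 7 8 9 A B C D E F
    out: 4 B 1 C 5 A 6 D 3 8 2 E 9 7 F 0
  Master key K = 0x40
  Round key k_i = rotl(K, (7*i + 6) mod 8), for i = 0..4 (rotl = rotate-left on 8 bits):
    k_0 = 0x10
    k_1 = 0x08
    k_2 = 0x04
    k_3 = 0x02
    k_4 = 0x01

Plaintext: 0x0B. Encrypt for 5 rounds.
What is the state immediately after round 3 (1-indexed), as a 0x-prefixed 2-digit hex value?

0xD6

s_0 = plaintext = 0x0B
s_1 = Round(s_0, k_0) = 0xBE
s_2 = Round(s_1, k_1) = 0xED
s_3 = Round(s_2, k_2) = 0xD6
s_4 = Round(s_3, k_3) = 0x68
s_5 = Round(s_4, k_4) = 0x8E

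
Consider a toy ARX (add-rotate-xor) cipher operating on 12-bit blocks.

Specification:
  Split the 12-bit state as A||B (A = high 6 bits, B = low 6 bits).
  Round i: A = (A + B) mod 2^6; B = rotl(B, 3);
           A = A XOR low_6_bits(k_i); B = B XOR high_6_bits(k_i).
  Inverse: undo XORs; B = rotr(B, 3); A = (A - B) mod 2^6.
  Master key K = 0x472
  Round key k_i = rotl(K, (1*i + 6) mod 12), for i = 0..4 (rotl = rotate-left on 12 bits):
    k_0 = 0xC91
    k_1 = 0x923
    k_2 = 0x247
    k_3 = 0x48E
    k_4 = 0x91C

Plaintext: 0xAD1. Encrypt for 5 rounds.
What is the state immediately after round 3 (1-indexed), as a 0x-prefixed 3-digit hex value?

0xB95

s_0 = plaintext = 0xAD1
s_1 = Round(s_0, k_0) = 0xB78
s_2 = Round(s_1, k_1) = 0x1A3
s_3 = Round(s_2, k_2) = 0xB95
s_4 = Round(s_3, k_3) = 0x378
s_5 = Round(s_4, k_4) = 0x663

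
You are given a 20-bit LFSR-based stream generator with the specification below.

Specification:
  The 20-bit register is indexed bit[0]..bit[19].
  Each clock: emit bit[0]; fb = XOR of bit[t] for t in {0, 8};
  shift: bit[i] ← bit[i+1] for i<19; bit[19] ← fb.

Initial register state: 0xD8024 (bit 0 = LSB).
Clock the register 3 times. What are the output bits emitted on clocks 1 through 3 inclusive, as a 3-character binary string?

reg_0 = 0xD8024
clock 1: out=0, reg = 0x6C012
clock 2: out=0, reg = 0x36009
clock 3: out=1, reg = 0x9B004

001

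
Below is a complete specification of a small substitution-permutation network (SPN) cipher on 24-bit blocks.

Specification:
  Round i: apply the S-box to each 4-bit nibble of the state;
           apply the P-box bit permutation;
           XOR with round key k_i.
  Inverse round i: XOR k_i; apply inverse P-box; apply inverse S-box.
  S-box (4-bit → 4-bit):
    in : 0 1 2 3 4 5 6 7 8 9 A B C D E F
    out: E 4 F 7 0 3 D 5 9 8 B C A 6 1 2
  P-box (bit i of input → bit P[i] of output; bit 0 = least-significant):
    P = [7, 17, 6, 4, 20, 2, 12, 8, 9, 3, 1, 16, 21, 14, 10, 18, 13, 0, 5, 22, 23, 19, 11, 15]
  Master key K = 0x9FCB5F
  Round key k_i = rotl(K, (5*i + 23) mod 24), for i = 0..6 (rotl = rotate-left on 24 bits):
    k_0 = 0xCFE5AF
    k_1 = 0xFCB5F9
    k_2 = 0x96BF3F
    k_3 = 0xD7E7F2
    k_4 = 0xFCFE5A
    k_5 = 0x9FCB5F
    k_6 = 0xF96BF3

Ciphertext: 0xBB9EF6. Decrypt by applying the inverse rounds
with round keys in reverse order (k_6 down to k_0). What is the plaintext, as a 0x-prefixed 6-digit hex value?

0x8BEFC1

s_0 = ciphertext = 0xBB9EF6
s_1 = InvRound(s_0, k_6) = 0x9AD40F
s_2 = InvRound(s_1, k_5) = 0x14B8BB
s_3 = InvRound(s_2, k_4) = 0x503E47
s_4 = InvRound(s_3, k_3) = 0x6DC90A
s_5 = InvRound(s_4, k_2) = 0x52383C
s_6 = InvRound(s_5, k_1) = 0x2F64C3
s_7 = InvRound(s_6, k_0) = 0x8BEFC1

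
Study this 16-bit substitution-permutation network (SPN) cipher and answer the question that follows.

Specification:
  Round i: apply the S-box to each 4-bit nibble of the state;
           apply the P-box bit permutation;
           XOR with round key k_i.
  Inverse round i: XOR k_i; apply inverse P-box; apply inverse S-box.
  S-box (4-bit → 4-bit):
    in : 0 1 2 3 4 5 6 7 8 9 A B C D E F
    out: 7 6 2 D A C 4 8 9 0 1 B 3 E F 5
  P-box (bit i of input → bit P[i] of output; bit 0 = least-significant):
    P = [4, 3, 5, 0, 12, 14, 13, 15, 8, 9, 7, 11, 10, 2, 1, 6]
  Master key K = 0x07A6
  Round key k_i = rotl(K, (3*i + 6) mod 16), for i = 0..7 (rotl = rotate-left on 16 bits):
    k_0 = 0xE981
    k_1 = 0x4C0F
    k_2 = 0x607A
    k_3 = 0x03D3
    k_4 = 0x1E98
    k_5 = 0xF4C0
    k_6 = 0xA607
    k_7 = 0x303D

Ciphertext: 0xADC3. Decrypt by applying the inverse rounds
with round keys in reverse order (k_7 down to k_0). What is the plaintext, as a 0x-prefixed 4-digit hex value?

0x46D9

s_0 = ciphertext = 0xADC3
s_1 = InvRound(s_0, k_7) = 0xE380
s_2 = InvRound(s_1, k_6) = 0x0F27
s_3 = InvRound(s_2, k_5) = 0xDEE5
s_4 = InvRound(s_3, k_4) = 0x494E
s_5 = InvRound(s_4, k_3) = 0x2D2B
s_6 = InvRound(s_5, k_2) = 0x8828
s_7 = InvRound(s_6, k_1) = 0x0945
s_8 = InvRound(s_7, k_0) = 0x46D9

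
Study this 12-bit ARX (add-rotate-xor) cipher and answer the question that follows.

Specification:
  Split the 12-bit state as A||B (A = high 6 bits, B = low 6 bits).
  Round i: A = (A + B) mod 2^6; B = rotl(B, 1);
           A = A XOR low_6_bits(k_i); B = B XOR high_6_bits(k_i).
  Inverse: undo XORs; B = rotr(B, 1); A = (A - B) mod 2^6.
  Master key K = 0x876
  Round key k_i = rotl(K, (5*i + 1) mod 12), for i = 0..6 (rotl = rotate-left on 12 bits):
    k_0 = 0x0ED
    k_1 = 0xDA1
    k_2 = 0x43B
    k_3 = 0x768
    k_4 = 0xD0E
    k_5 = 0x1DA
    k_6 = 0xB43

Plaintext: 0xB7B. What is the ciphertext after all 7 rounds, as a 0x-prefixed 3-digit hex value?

0xEF0

s_0 = plaintext = 0xB7B
s_1 = Round(s_0, k_0) = 0x174
s_2 = Round(s_1, k_1) = 0x61F
s_3 = Round(s_2, k_2) = 0x32E
s_4 = Round(s_3, k_3) = 0x480
s_5 = Round(s_4, k_4) = 0x734
s_6 = Round(s_5, k_5) = 0x2AE
s_7 = Round(s_6, k_6) = 0xEF0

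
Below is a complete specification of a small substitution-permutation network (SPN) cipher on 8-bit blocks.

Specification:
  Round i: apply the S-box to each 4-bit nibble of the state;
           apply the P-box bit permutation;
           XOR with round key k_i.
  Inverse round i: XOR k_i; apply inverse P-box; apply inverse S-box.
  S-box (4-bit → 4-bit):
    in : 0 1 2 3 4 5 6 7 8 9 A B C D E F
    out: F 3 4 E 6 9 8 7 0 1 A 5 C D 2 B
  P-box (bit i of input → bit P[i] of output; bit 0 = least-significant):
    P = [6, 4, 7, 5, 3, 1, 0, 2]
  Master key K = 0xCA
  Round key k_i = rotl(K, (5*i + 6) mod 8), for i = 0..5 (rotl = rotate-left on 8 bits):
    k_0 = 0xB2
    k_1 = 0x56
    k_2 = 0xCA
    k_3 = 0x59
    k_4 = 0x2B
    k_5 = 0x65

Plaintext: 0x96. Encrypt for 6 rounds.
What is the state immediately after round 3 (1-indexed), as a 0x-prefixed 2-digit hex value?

s_0 = plaintext = 0x96
s_1 = Round(s_0, k_0) = 0x9A
s_2 = Round(s_1, k_1) = 0x6E
s_3 = Round(s_2, k_2) = 0xDE
s_4 = Round(s_3, k_3) = 0x44
s_5 = Round(s_4, k_4) = 0xB8
s_6 = Round(s_5, k_5) = 0x6C

0xDE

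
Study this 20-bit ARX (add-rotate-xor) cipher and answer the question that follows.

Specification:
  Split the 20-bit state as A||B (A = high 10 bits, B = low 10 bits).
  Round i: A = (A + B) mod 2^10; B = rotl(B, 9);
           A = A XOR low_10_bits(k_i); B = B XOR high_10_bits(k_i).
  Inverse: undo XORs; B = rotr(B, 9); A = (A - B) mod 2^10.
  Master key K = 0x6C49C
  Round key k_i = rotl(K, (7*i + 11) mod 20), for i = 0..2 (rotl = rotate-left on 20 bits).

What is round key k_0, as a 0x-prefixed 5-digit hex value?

K = 0x6C49C
k_0 = rotl(K, (7*0+11) mod 20) = rotl(K, 11) = 0x4E362

0x4E362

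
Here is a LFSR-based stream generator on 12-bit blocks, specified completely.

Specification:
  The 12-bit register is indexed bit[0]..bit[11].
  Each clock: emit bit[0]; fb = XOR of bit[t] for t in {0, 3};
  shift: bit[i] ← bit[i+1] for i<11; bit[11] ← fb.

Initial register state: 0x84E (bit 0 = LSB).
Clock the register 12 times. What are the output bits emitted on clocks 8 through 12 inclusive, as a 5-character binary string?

reg_0 = 0x84E
clock 1: out=0, reg = 0xC27
clock 2: out=1, reg = 0xE13
clock 3: out=1, reg = 0xF09
clock 4: out=1, reg = 0x784
clock 5: out=0, reg = 0x3C2
clock 6: out=0, reg = 0x1E1
clock 7: out=1, reg = 0x8F0
clock 8: out=0, reg = 0x478
clock 9: out=0, reg = 0xA3C
clock 10: out=0, reg = 0xD1E
clock 11: out=0, reg = 0xE8F
clock 12: out=1, reg = 0x747

00001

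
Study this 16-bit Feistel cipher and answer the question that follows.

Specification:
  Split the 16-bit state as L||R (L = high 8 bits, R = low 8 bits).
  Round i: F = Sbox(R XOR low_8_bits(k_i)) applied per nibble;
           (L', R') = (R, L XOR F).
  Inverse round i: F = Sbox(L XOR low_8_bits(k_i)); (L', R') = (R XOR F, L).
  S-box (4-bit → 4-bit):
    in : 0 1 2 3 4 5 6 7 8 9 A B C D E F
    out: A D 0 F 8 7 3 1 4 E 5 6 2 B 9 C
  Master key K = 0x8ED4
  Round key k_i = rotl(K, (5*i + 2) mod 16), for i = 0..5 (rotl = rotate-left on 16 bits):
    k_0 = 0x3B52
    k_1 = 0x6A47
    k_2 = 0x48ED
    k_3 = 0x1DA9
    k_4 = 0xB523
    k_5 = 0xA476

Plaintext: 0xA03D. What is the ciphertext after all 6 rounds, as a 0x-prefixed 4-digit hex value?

0x0934

s_0 = plaintext = 0xA03D
s_1 = Round(s_0, k_0) = 0x3D9C
s_2 = Round(s_1, k_1) = 0x9C8B
s_3 = Round(s_2, k_2) = 0x8BAF
s_4 = Round(s_3, k_3) = 0xAF28
s_5 = Round(s_4, k_4) = 0x2809
s_6 = Round(s_5, k_5) = 0x0934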